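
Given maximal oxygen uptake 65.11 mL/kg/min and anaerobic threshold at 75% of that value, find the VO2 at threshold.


Percentage as decimal = 0.75
VO2 at AT = 65.11 * 0.75 = 48.83 mL/kg/min

48.83 mL/kg/min


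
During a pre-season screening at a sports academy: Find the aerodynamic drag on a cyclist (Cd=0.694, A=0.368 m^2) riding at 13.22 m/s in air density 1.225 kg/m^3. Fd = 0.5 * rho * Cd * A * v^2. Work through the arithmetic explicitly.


Fd = 0.5 * 1.225 * 0.694 * 0.368 * 13.22^2
= 0.5 * 1.225 * 0.694 * 0.368 * 174.7684
= 27.339 N

27.339 N


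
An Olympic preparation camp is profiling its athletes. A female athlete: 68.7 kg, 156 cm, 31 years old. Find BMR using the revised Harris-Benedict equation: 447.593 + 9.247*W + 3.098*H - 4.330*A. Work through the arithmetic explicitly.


Intercept = 447.593
Weight contribution = 9.247 * 68.7 = 635.2689
Height contribution = 3.098 * 156 = 483.288
Age contribution = 4.33 * 31 = 134.23
BMR = 447.593 + 635.2689 + 483.288 - 134.23
= 1431.92 kcal/day

1431.92 kcal/day


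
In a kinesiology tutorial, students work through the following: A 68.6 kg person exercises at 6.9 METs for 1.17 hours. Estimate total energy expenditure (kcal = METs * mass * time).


Energy = METs * mass(kg) * time(h)
= 6.9 * 68.6 * 1.17
= 553.81 kcal

553.81 kcal


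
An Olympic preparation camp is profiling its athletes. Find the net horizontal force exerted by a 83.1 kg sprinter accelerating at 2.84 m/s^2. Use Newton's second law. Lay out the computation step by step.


Newton's second law: F = m * a
F = 83.1 * 2.84 = 236.0 N

236.0 N


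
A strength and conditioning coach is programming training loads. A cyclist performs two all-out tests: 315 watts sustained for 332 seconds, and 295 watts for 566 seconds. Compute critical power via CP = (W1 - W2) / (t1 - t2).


W1 = P1 * t1 = 315 * 332 = 104580 J
W2 = P2 * t2 = 295 * 566 = 166970 J
CP = (104580 - 166970) / (332 - 566)
= 266.62 W

266.62 W


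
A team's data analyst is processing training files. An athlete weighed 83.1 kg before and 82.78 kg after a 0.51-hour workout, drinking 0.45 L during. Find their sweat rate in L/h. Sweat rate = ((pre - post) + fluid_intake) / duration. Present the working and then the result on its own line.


Body mass change = 0.32 kg
Total sweat loss = 0.32 + 0.45 = 0.77 L
Rate = 0.77 / 0.51 = 1.51 L/h

1.51 L/h


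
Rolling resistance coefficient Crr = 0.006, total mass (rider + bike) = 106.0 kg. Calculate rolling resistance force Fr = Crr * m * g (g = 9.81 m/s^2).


Fr = Crr * m * g
= 0.006 * 106.0 * 9.81
= 6.239 N

6.239 N


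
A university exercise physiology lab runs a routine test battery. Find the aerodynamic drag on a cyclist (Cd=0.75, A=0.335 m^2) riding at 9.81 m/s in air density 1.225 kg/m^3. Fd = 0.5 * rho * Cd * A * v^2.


Fd = 0.5 * 1.225 * 0.75 * 0.335 * 9.81^2
= 0.5 * 1.225 * 0.75 * 0.335 * 96.2361
= 14.81 N

14.81 N


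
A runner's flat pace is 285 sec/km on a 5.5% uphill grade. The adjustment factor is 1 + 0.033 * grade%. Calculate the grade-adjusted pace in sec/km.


Factor = 1 + 0.033 * 5.5 = 1.1815
Adjusted pace = 285 * 1.1815
= 336.73 sec/km

336.73 s/km


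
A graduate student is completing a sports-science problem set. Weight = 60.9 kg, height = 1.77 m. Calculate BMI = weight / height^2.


height^2 = 1.77^2 = 3.1329
BMI = 60.9 / 3.1329 = 19.44 kg/m^2

19.44 kg/m^2


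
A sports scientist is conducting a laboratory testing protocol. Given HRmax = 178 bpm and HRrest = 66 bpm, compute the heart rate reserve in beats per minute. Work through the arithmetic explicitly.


Heart rate reserve = maximum HR minus resting HR
HRR = 178 - 66 = 112 bpm

112 bpm


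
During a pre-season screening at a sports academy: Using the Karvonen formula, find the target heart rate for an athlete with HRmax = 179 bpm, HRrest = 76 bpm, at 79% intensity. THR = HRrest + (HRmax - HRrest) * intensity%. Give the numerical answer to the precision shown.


HRR = 179 - 76 = 103
THR = 76 + 103 * 0.79
= 76 + 81.37
= 157.37 bpm

157.37 bpm


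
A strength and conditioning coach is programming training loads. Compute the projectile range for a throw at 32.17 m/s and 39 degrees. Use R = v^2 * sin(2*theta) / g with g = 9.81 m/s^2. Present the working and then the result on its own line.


Two times the angle = 78 degrees
sin(78) = 0.978148
R = 1034.9089 * 0.978148 / 9.81 = 103.19 m

103.19 m


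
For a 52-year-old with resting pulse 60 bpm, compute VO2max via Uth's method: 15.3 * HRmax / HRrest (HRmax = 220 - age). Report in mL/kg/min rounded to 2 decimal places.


Step 1: HRmax = 220 - 52 = 168 bpm
Step 2: Ratio = 168 / 60 = 2.8
Step 3: VO2max = 15.3 * 2.8 = 42.84 mL/kg/min

42.84 mL/kg/min


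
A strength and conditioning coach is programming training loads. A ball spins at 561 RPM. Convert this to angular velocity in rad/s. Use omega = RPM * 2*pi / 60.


omega = 561 * 2 * pi / 60
= 561 * 6.28318531 / 60
= 3524.867 / 60
= 58.748 rad/s

58.748 rad/s


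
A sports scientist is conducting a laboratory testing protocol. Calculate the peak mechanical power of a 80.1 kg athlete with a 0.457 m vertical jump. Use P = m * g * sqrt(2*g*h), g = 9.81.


First, sqrt(2gh) = sqrt(2 * 9.81 * 0.457)
= sqrt(8.96634) = 2.994385 m/s
Power = 80.1 * 9.81 * 2.994385 = 2352.93 W

2352.93 W


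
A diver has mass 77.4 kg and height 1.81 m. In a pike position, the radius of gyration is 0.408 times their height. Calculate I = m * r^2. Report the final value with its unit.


r = 0.408 * 1.81 = 0.73848 m
I = m * r^2 = 77.4 * 0.545353 = 42.21 kg*m^2

42.21 kg*m^2


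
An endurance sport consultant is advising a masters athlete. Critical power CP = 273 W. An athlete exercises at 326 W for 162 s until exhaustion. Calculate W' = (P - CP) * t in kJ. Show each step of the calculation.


P - CP = 326 - 273 = 53 W
W' = 53 * 162 = 8586 J
= 8586 / 1000 = 8.586 kJ

8.586 kJ


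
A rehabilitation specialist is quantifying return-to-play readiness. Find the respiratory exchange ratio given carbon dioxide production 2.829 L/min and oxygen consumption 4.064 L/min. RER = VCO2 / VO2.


VCO2 = 2.829 L/min
VO2 = 4.064 L/min
RER = 2.829 / 4.064 = 0.6961

0.6961


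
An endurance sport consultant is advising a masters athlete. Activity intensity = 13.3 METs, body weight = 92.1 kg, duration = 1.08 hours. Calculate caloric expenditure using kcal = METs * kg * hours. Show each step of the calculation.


kcal = 13.3 * 92.1 * 1.08
= 1224.93 * 1.08
= 1322.92 kcal

1322.92 kcal


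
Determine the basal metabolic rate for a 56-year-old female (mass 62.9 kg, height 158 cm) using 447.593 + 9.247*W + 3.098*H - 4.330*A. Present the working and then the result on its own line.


BMR = 447.593 + 9.247*62.9 + 3.098*158 - 4.330*56
= 1276.23 kcal/day

1276.23 kcal/day


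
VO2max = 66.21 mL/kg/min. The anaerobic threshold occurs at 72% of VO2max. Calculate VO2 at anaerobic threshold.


AT fraction = 72 / 100 = 0.72
AT VO2 = 66.21 * 0.72
= 47.67 mL/kg/min

47.67 mL/kg/min


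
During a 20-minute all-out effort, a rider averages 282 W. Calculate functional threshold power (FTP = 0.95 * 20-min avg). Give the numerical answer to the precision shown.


FTP = 0.95 * 282
= 267.9 W

267.9 W


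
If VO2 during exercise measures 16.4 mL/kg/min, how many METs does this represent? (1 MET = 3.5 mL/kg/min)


METs = VO2 / 3.5 = 16.4 / 3.5 = 4.69

4.69 METs


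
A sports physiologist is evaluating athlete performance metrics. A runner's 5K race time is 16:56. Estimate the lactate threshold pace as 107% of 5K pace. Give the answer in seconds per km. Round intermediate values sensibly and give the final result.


Total race time = 16*60 + 56 = 1016 seconds
5K pace = 1016 / 5 = 203.2 sec/km
LT pace = 203.2 * 1.07 = 217.42 sec/km

217.42 s/km


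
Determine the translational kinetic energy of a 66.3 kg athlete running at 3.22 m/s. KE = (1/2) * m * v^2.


KE = 0.5 * m * v^2
= 0.5 * 66.3 * 3.22^2
= 0.5 * 66.3 * 10.3684
= 343.71 J

343.71 J


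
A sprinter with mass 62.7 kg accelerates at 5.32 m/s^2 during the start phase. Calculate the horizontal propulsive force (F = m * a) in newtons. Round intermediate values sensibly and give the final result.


F = m * a
= 62.7 * 5.32
= 333.56 N

333.56 N


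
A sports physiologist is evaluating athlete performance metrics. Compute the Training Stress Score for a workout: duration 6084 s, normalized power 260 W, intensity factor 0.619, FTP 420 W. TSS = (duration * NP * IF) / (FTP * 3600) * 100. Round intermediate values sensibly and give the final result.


Product = 6084 * 260 * 0.619 = 979158.96
Base = 420 * 3600 = 1512000
TSS = 979158.96 / 1512000 * 100 = 64.76

64.76 TSS


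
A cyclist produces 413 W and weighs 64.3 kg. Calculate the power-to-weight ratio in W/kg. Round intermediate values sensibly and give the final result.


P/W = power / mass
= 413 / 64.3
= 6.423 W/kg

6.423 W/kg


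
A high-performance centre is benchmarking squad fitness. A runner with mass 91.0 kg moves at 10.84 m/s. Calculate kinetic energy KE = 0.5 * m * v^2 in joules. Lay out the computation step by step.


v^2 = 10.84^2 = 117.5056
KE = 0.5 * 91.0 * 117.5056
= 5346.5 J

5346.5 J


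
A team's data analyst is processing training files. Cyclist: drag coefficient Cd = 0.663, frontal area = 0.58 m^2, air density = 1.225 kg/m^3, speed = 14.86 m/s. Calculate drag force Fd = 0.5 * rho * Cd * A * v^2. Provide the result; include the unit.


v^2 = 14.86^2 = 220.8196
Fd = 0.5 * 1.225 * 0.663 * 0.58 * 220.8196
= 52.01 N

52.01 N


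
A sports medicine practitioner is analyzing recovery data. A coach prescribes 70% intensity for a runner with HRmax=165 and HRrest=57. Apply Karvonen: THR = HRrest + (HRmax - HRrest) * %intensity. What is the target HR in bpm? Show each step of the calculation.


Heart rate reserve = 165 - 57 = 108
Intensity fraction = 70 / 100 = 0.7
THR = 57 + 108 * 0.7 = 132.6 bpm

132.6 bpm


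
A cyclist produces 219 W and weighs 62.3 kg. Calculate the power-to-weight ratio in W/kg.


P/W = power / mass
= 219 / 62.3
= 3.515 W/kg

3.515 W/kg


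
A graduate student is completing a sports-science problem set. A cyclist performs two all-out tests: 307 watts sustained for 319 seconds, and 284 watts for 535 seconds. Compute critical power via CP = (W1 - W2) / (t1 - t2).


W1 = P1 * t1 = 307 * 319 = 97933 J
W2 = P2 * t2 = 284 * 535 = 151940 J
CP = (97933 - 151940) / (319 - 535)
= 250.03 W

250.03 W


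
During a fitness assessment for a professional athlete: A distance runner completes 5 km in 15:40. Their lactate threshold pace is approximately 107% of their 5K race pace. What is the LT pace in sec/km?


Convert to seconds: 15 min 40 s = 940 s
Pace per km = 940 / 5 = 188.0 s/km
LT pace = 188.0 * 1.07 = 201.16 s/km

201.16 s/km


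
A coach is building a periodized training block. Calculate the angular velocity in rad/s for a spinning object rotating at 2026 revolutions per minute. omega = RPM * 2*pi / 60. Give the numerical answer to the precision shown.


omega = RPM * 2*pi / 60
= 2026 * 6.28318531 / 60
= 212.162 rad/s

212.162 rad/s


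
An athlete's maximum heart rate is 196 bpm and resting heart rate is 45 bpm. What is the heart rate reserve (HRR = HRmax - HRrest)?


HRR = HRmax - HRrest
= 196 - 45
= 151 bpm

151 bpm


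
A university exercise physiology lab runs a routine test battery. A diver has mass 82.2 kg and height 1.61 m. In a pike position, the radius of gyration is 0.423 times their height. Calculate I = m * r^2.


r = 0.423 * 1.61 = 0.68103 m
I = m * r^2 = 82.2 * 0.463802 = 38.125 kg*m^2

38.125 kg*m^2


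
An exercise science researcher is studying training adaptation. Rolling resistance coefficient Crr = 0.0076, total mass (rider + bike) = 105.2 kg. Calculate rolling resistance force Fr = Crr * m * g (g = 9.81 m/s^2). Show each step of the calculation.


Fr = Crr * m * g
= 0.0076 * 105.2 * 9.81
= 7.843 N

7.843 N


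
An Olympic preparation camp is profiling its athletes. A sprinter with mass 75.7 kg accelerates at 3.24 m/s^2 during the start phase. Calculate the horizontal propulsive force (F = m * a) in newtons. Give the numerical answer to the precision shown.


F = m * a
= 75.7 * 3.24
= 245.27 N

245.27 N


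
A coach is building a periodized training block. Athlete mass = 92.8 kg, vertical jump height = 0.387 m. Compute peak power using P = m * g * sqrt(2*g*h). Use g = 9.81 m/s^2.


sqrt(2 * 9.81 * 0.387) = sqrt(7.59294) = 2.755529 m/s
P = 92.8 * 9.81 * 2.755529
= 2508.55 W

2508.55 W


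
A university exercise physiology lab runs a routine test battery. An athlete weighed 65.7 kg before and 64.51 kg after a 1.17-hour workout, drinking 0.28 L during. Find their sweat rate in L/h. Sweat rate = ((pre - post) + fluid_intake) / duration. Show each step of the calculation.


Body mass change = 1.19 kg
Total sweat loss = 1.19 + 0.28 = 1.47 L
Rate = 1.47 / 1.17 = 1.256 L/h

1.256 L/h


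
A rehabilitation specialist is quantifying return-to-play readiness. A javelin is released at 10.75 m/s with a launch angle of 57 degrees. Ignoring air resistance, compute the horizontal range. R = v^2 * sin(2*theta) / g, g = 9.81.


Launch speed squared = 115.5625
sin(2 * 57 deg) = 0.913545
Range = 115.5625 * 0.913545 / 9.81
= 10.762 m

10.762 m


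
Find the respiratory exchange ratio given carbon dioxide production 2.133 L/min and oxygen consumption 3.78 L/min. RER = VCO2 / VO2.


VCO2 = 2.133 L/min
VO2 = 3.78 L/min
RER = 2.133 / 3.78 = 0.5643

0.5643


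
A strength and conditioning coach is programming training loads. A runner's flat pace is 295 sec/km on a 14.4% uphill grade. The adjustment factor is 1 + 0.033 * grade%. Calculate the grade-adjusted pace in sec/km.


Factor = 1 + 0.033 * 14.4 = 1.4752
Adjusted pace = 295 * 1.4752
= 435.18 sec/km

435.18 s/km


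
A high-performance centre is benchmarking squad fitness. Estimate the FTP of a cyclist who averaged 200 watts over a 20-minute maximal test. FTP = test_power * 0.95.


FTP = 200 * 0.95 = 190.0 W

190.0 W


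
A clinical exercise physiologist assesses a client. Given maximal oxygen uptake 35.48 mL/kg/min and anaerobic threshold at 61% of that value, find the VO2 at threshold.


Percentage as decimal = 0.61
VO2 at AT = 35.48 * 0.61 = 21.64 mL/kg/min

21.64 mL/kg/min


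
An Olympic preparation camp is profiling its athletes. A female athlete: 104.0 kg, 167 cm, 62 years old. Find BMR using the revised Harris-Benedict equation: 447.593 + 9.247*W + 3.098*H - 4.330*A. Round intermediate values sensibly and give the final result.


Intercept = 447.593
Weight contribution = 9.247 * 104.0 = 961.688
Height contribution = 3.098 * 167 = 517.366
Age contribution = 4.33 * 62 = 268.46
BMR = 447.593 + 961.688 + 517.366 - 268.46
= 1658.19 kcal/day

1658.19 kcal/day


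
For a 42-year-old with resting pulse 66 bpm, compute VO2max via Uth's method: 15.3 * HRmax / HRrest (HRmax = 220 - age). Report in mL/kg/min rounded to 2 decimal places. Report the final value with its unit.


Step 1: HRmax = 220 - 42 = 178 bpm
Step 2: Ratio = 178 / 66 = 2.697
Step 3: VO2max = 15.3 * 2.697 = 41.26 mL/kg/min

41.26 mL/kg/min


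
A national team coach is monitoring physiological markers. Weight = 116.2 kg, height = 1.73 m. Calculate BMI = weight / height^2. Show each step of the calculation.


height^2 = 1.73^2 = 2.9929
BMI = 116.2 / 2.9929 = 38.83 kg/m^2

38.83 kg/m^2


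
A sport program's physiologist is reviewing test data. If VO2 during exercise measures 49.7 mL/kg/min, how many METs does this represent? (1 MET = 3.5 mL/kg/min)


METs = VO2 / 3.5 = 49.7 / 3.5 = 14.2

14.2 METs


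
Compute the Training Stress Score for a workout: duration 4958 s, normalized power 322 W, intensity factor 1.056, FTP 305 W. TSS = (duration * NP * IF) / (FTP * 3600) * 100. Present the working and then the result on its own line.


Product = 4958 * 322 * 1.056 = 1685878.656
Base = 305 * 3600 = 1098000
TSS = 1685878.656 / 1098000 * 100 = 153.54

153.54 TSS


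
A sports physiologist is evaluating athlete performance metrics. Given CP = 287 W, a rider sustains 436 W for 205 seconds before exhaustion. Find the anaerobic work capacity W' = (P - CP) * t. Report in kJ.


Excess power = 436 - 287 = 149 W
Work above CP = 149 * 205 = 30545 J
W' = 30.545 kJ

30.545 kJ


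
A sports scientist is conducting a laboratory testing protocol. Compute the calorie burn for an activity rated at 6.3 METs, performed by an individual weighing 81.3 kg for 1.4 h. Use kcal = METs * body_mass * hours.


Product of METs and mass = 6.3 * 81.3 = 512.19
Total kcal = 512.19 * 1.4 = 717.07 kcal

717.07 kcal


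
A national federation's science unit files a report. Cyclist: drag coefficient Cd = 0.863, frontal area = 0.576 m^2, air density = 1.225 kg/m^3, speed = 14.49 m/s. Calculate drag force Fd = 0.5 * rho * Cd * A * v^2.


v^2 = 14.49^2 = 209.9601
Fd = 0.5 * 1.225 * 0.863 * 0.576 * 209.9601
= 63.926 N

63.926 N


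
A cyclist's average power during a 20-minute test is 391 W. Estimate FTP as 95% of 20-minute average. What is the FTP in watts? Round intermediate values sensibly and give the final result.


FTP = 20-min power * 0.95
= 391 * 0.95
= 371.45 W

371.45 W


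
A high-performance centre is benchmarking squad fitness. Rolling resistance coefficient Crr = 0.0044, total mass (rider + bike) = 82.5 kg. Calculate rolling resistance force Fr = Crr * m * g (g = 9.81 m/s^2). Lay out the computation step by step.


Fr = Crr * m * g
= 0.0044 * 82.5 * 9.81
= 3.561 N

3.561 N


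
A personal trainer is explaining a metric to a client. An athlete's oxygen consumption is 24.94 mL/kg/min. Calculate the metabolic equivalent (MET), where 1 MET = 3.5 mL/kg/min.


MET = VO2 / 3.5
= 24.94 / 3.5
= 7.13 METs

7.13 METs


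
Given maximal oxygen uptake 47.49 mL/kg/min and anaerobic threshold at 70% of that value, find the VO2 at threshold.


Percentage as decimal = 0.7
VO2 at AT = 47.49 * 0.7 = 33.24 mL/kg/min

33.24 mL/kg/min


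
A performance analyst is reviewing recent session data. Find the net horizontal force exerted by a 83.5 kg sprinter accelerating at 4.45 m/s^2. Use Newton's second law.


Newton's second law: F = m * a
F = 83.5 * 4.45 = 371.58 N

371.58 N


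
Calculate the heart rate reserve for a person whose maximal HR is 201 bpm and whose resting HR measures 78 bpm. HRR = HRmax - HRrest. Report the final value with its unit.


HRmax = 201 bpm
HRrest = 78 bpm
HRR = 201 - 78 = 123 bpm

123 bpm


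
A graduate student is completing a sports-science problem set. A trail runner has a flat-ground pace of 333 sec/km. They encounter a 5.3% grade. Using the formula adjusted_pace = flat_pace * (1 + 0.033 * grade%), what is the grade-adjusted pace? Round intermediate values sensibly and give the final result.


Grade factor = 1 + 0.033 * 5.3 = 1.1749
Adjusted = 333 * 1.1749 = 391.24 sec/km

391.24 s/km


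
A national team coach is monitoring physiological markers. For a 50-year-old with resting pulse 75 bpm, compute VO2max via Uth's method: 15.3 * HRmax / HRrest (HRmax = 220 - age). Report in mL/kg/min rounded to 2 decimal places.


Step 1: HRmax = 220 - 50 = 170 bpm
Step 2: Ratio = 170 / 75 = 2.2667
Step 3: VO2max = 15.3 * 2.2667 = 34.68 mL/kg/min

34.68 mL/kg/min


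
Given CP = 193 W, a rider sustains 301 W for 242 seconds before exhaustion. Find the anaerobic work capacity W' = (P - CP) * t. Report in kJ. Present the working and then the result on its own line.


Excess power = 301 - 193 = 108 W
Work above CP = 108 * 242 = 26136 J
W' = 26.136 kJ

26.136 kJ


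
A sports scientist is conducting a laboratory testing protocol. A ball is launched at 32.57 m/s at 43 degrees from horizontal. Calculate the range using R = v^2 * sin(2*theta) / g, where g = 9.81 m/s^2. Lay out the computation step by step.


sin(2 * 43) = sin(86) = 0.997564
v^2 = 32.57^2 = 1060.8049
R = 1060.8049 * 0.997564 / 9.81
= 107.872 m

107.872 m


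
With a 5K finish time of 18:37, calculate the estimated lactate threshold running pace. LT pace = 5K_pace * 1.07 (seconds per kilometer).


Race duration = 1117 s for 5 km
Average pace = 1117 / 5 = 223.4 s/km
LT pace = 223.4 * 1.07
= 239.04 s/km

239.04 s/km


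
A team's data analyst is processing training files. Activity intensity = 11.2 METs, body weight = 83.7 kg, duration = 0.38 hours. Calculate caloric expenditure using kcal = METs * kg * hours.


kcal = 11.2 * 83.7 * 0.38
= 937.44 * 0.38
= 356.23 kcal

356.23 kcal


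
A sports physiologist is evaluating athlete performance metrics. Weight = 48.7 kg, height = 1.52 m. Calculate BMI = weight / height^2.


height^2 = 1.52^2 = 2.3104
BMI = 48.7 / 2.3104 = 21.08 kg/m^2

21.08 kg/m^2


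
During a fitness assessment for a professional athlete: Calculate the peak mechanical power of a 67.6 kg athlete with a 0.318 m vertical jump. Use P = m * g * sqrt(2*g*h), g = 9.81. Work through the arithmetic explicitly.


First, sqrt(2gh) = sqrt(2 * 9.81 * 0.318)
= sqrt(6.23916) = 2.497831 m/s
Power = 67.6 * 9.81 * 2.497831 = 1656.45 W

1656.45 W


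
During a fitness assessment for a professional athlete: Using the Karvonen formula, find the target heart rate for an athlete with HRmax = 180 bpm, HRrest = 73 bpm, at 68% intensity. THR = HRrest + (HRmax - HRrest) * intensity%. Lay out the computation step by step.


HRR = 180 - 73 = 107
THR = 73 + 107 * 0.68
= 73 + 72.76
= 145.76 bpm

145.76 bpm


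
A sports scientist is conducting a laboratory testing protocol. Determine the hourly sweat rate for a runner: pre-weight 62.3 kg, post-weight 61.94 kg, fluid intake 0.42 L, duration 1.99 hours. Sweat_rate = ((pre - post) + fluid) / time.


Mass lost = 62.3 - 61.94 = 0.36 kg
Add fluid consumed: 0.36 + 0.42 = 0.78 L total sweat
Sweat rate = 0.78 / 1.99 = 0.392 L/h

0.392 L/h


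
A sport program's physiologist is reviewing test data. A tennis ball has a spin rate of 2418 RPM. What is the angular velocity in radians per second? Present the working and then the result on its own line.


Convert RPM to rad/s: multiply by 2*pi and divide by 60
omega = 2418 * 2 * pi / 60
= 253.212 rad/s

253.212 rad/s


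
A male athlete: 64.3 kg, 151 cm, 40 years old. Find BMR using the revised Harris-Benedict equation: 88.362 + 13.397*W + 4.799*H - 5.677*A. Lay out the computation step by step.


Intercept = 88.362
Weight contribution = 13.397 * 64.3 = 861.4271
Height contribution = 4.799 * 151 = 724.649
Age contribution = 5.677 * 40 = 227.08
BMR = 88.362 + 861.4271 + 724.649 - 227.08
= 1447.36 kcal/day

1447.36 kcal/day


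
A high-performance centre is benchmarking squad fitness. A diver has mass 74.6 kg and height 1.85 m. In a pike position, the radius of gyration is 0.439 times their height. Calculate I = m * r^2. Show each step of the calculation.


r = 0.439 * 1.85 = 0.81215 m
I = m * r^2 = 74.6 * 0.659588 = 49.205 kg*m^2

49.205 kg*m^2


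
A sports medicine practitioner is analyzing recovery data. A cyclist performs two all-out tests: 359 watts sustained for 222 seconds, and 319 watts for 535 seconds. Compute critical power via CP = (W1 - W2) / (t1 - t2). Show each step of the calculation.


W1 = P1 * t1 = 359 * 222 = 79698 J
W2 = P2 * t2 = 319 * 535 = 170665 J
CP = (79698 - 170665) / (222 - 535)
= 290.63 W

290.63 W


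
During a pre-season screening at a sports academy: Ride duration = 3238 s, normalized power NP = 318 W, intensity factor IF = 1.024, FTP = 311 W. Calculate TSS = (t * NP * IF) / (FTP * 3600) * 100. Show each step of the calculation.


Numerator = 3238 * 318 * 1.024 = 1054396.416
Denominator = 311 * 3600 = 1119600
TSS = 1054396.416 / 1119600 * 100
= 94.18

94.18 TSS


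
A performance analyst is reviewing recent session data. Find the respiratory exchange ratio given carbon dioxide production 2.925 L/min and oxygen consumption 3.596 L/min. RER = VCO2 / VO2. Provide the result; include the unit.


VCO2 = 2.925 L/min
VO2 = 3.596 L/min
RER = 2.925 / 3.596 = 0.8134

0.8134


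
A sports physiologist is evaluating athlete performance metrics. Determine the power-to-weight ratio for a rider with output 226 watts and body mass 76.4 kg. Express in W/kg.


P/W = 226 / 76.4 = 2.958 W/kg

2.958 W/kg


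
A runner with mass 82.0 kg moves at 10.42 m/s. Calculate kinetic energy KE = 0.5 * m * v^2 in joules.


v^2 = 10.42^2 = 108.5764
KE = 0.5 * 82.0 * 108.5764
= 4451.63 J

4451.63 J


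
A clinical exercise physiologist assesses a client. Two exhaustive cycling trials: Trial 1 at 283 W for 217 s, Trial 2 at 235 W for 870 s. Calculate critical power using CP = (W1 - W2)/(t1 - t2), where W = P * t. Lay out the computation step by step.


W1 = 283 * 217 = 61411 J
W2 = 235 * 870 = 204450 J
CP = (61411 - 204450) / (217 - 870)
= -143039 / -653
= 219.05 W

219.05 W


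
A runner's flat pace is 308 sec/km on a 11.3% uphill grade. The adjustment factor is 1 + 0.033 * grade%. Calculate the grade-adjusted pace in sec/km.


Factor = 1 + 0.033 * 11.3 = 1.3729
Adjusted pace = 308 * 1.3729
= 422.85 sec/km

422.85 s/km


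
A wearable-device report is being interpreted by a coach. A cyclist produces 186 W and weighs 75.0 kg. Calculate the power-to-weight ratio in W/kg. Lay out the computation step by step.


P/W = power / mass
= 186 / 75.0
= 2.48 W/kg

2.48 W/kg


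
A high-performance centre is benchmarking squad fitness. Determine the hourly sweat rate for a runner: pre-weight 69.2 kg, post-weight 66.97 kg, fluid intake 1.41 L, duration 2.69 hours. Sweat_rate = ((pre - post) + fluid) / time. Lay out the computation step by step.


Mass lost = 69.2 - 66.97 = 2.23 kg
Add fluid consumed: 2.23 + 1.41 = 3.64 L total sweat
Sweat rate = 3.64 / 2.69 = 1.353 L/h

1.353 L/h


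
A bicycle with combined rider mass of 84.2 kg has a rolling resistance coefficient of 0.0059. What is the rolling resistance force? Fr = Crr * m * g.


Fr = 0.0059 * 84.2 * 9.81
= 0.49678 * 9.81
= 4.873 N

4.873 N


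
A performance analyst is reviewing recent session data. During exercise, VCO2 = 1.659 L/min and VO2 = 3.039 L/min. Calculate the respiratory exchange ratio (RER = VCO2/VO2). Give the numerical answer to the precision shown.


RER = VCO2 / VO2
= 1.659 / 3.039
= 0.5459

0.5459


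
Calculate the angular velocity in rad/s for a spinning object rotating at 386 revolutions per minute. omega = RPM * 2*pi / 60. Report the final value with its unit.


omega = RPM * 2*pi / 60
= 386 * 6.28318531 / 60
= 40.422 rad/s

40.422 rad/s


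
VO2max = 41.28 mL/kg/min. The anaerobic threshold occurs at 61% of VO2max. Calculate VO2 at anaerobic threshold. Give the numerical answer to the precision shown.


AT fraction = 61 / 100 = 0.61
AT VO2 = 41.28 * 0.61
= 25.18 mL/kg/min

25.18 mL/kg/min


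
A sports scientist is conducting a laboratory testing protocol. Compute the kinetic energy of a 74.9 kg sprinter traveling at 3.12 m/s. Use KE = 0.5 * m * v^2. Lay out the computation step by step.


Velocity squared = 9.7344
KE = 0.5 * 74.9 * 9.7344 = 364.55 J

364.55 J


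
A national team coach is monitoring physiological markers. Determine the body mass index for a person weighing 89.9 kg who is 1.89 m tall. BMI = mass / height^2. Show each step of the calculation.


BMI = mass / height^2
= 89.9 / 1.89^2
= 89.9 / 3.5721
= 25.17 kg/m^2

25.17 kg/m^2


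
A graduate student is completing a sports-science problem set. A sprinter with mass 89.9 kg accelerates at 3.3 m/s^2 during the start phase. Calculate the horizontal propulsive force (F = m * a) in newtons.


F = m * a
= 89.9 * 3.3
= 296.67 N

296.67 N


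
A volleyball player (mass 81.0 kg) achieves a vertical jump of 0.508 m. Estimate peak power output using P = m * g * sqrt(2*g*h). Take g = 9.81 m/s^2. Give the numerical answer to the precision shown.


2 * g * h = 2 * 9.81 * 0.508 = 9.96696
sqrt(9.96696) = 3.157049 m/s
P = 81.0 * 9.81 * 3.157049 = 2508.62 W

2508.62 W


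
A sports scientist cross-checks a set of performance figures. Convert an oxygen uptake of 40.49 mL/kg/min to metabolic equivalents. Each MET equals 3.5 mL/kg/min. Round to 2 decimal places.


One MET = 3.5 mL/kg/min
Number of METs = 40.49 / 3.5
= 11.57 METs

11.57 METs


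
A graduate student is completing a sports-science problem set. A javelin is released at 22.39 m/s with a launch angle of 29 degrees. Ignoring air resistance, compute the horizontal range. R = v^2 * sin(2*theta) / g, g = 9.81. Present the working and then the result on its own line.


Launch speed squared = 501.3121
sin(2 * 29 deg) = 0.848048
Range = 501.3121 * 0.848048 / 9.81
= 43.337 m

43.337 m


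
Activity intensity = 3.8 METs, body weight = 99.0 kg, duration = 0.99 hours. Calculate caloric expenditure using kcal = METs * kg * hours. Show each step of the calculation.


kcal = 3.8 * 99.0 * 0.99
= 376.2 * 0.99
= 372.44 kcal

372.44 kcal


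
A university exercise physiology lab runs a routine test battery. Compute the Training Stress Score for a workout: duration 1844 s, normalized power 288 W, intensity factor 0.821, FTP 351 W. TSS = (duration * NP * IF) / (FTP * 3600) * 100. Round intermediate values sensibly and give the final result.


Product = 1844 * 288 * 0.821 = 436010.112
Base = 351 * 3600 = 1263600
TSS = 436010.112 / 1263600 * 100 = 34.51

34.51 TSS


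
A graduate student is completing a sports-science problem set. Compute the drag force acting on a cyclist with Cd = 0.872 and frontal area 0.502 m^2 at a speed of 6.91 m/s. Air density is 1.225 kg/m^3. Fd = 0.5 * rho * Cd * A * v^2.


Step 1: v^2 = 47.7481
Step 2: Fd = 0.5 * 1.225 * 0.872 * 0.502 * 47.7481
= 12.802 N

12.802 N


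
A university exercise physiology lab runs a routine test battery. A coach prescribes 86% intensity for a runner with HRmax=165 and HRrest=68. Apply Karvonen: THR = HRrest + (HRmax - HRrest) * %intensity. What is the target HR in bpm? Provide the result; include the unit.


Heart rate reserve = 165 - 68 = 97
Intensity fraction = 86 / 100 = 0.86
THR = 68 + 97 * 0.86 = 151.42 bpm

151.42 bpm


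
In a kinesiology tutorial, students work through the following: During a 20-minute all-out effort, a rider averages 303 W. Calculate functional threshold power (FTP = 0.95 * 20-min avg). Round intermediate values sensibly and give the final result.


FTP = 0.95 * 303
= 287.85 W

287.85 W


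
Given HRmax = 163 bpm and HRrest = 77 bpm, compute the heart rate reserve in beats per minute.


Heart rate reserve = maximum HR minus resting HR
HRR = 163 - 77 = 86 bpm

86 bpm


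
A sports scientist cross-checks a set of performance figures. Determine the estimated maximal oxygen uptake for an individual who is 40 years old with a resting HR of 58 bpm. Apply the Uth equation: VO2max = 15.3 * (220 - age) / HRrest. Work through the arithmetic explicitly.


HRmax = 220 - 40 = 180
VO2max = 15.3 * (180 / 58)
= 15.3 * 3.1034
= 47.48 mL/kg/min

47.48 mL/kg/min


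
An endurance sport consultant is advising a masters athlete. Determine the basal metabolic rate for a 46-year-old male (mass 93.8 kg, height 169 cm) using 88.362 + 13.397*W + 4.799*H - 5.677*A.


BMR = 88.362 + 13.397*93.8 + 4.799*169 - 5.677*46
= 1894.89 kcal/day

1894.89 kcal/day


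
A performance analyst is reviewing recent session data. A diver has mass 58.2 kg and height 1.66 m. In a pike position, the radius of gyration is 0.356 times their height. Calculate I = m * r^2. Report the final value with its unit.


r = 0.356 * 1.66 = 0.59096 m
I = m * r^2 = 58.2 * 0.349234 = 20.325 kg*m^2

20.325 kg*m^2


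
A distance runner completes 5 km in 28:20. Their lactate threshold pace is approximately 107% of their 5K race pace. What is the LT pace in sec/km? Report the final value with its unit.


Convert to seconds: 28 min 20 s = 1700 s
Pace per km = 1700 / 5 = 340.0 s/km
LT pace = 340.0 * 1.07 = 363.8 s/km

363.8 s/km


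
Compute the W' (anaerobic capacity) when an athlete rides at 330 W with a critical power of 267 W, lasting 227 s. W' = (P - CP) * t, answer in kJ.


Above-CP power = 63 W
Duration = 227 s
W' = 63 * 227 = 14301 J
Convert: 14301 / 1000 = 14.301 kJ

14.301 kJ


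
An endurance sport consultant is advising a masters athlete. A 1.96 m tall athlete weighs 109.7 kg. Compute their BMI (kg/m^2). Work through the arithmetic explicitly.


height^2 = 3.8416 m^2
BMI = 109.7 / 3.8416 = 28.56 kg/m^2

28.56 kg/m^2


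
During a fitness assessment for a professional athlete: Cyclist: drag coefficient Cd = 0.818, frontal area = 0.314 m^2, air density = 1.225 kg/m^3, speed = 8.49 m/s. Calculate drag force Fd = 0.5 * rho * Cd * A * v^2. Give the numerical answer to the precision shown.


v^2 = 8.49^2 = 72.0801
Fd = 0.5 * 1.225 * 0.818 * 0.314 * 72.0801
= 11.34 N

11.34 N


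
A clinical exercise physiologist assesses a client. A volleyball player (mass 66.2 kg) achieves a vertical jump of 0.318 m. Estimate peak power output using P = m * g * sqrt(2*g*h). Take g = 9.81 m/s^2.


2 * g * h = 2 * 9.81 * 0.318 = 6.23916
sqrt(6.23916) = 2.497831 m/s
P = 66.2 * 9.81 * 2.497831 = 1622.15 W

1622.15 W


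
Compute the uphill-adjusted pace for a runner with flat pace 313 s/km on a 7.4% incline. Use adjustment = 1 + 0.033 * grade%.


Adjustment factor = 1 + 0.033 * 7.4 = 1.2442
Grade-adjusted pace = 313 * 1.2442 = 389.43 s/km

389.43 s/km


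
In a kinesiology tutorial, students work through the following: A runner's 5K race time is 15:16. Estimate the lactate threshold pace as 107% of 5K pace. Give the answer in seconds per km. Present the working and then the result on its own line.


Total race time = 15*60 + 16 = 916 seconds
5K pace = 916 / 5 = 183.2 sec/km
LT pace = 183.2 * 1.07 = 196.02 sec/km

196.02 s/km


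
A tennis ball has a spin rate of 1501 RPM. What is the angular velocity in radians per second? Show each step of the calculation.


Convert RPM to rad/s: multiply by 2*pi and divide by 60
omega = 1501 * 2 * pi / 60
= 157.184 rad/s

157.184 rad/s


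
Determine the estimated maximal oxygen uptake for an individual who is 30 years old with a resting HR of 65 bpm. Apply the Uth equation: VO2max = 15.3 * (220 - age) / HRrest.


HRmax = 220 - 30 = 190
VO2max = 15.3 * (190 / 65)
= 15.3 * 2.9231
= 44.72 mL/kg/min

44.72 mL/kg/min


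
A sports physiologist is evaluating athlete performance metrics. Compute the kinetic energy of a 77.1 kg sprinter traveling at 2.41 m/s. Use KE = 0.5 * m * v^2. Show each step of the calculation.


Velocity squared = 5.8081
KE = 0.5 * 77.1 * 5.8081 = 223.9 J

223.9 J


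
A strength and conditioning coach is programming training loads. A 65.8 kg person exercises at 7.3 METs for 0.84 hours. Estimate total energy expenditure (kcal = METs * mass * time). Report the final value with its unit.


Energy = METs * mass(kg) * time(h)
= 7.3 * 65.8 * 0.84
= 403.49 kcal

403.49 kcal


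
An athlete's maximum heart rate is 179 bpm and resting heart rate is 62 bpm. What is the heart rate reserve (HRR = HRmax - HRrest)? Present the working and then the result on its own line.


HRR = HRmax - HRrest
= 179 - 62
= 117 bpm

117 bpm


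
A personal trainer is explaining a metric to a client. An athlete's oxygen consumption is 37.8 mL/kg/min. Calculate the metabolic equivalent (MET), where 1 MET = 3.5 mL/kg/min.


MET = VO2 / 3.5
= 37.8 / 3.5
= 10.8 METs

10.8 METs


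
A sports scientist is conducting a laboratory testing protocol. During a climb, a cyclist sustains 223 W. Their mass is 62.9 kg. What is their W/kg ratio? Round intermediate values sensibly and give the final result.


Power-to-weight = 223 W / 62.9 kg
= 3.545 W/kg

3.545 W/kg


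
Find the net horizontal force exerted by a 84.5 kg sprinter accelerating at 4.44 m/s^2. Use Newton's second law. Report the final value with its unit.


Newton's second law: F = m * a
F = 84.5 * 4.44 = 375.18 N

375.18 N


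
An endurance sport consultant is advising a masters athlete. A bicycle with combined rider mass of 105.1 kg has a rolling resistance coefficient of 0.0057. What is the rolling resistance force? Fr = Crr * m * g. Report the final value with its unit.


Fr = 0.0057 * 105.1 * 9.81
= 0.59907 * 9.81
= 5.877 N

5.877 N


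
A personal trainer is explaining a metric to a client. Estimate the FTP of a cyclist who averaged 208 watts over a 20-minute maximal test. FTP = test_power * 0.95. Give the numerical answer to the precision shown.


FTP = 208 * 0.95 = 197.6 W

197.6 W


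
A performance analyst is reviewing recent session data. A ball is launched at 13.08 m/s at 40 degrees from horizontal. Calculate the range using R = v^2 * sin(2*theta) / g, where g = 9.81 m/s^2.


sin(2 * 40) = sin(80) = 0.984808
v^2 = 13.08^2 = 171.0864
R = 171.0864 * 0.984808 / 9.81
= 17.175 m

17.175 m


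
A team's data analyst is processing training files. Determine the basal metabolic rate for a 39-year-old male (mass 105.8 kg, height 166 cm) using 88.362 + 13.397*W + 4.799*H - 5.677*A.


BMR = 88.362 + 13.397*105.8 + 4.799*166 - 5.677*39
= 2081.0 kcal/day

2081.0 kcal/day


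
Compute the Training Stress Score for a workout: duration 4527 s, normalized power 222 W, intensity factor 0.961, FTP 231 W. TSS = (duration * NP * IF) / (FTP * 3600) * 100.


Product = 4527 * 222 * 0.961 = 965799.234
Base = 231 * 3600 = 831600
TSS = 965799.234 / 831600 * 100 = 116.14

116.14 TSS


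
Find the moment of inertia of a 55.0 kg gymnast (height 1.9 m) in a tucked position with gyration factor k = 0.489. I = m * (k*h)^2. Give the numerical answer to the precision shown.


Radius of gyration = 0.489 * 1.9 = 0.9291 m
I = 55.0 * 0.9291^2
= 55.0 * 0.863227
= 47.477 kg*m^2

47.477 kg*m^2


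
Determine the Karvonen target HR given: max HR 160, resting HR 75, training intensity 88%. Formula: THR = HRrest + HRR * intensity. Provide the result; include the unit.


HRR = HRmax - HRrest = 160 - 75 = 85
THR = 75 + 85 * 0.88
= 149.8 bpm

149.8 bpm


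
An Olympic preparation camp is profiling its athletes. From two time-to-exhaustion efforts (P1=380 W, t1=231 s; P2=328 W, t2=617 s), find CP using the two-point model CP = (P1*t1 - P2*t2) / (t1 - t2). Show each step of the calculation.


Work in trial 1 = 87780 J
Work in trial 2 = 202376 J
Delta work = -114596 J
Delta time = -386 s
CP = -114596 / -386 = 296.88 W

296.88 W


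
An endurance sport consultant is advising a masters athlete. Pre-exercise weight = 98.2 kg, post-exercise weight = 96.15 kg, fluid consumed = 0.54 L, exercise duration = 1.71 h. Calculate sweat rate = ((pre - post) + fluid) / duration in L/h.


Weight loss = 98.2 - 96.15 = 2.05 kg (approx L)
Total sweat = 2.05 + 0.54 = 2.59 L
Sweat rate = 2.59 / 1.71 = 1.515 L/h

1.515 L/h


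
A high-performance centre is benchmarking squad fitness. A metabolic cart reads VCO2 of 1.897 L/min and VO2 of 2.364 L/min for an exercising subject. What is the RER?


RER = VCO2 / VO2 = 1.897 / 2.364 = 0.8025

0.8025


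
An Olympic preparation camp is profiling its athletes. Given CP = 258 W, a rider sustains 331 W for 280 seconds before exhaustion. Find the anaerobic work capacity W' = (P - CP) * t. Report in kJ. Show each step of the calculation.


Excess power = 331 - 258 = 73 W
Work above CP = 73 * 280 = 20440 J
W' = 20.44 kJ

20.44 kJ


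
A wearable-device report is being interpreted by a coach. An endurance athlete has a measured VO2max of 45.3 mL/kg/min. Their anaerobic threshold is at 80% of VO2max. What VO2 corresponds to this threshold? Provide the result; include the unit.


Anaerobic threshold VO2 = VO2max * 80%
= 45.3 * 0.8
= 36.24 mL/kg/min

36.24 mL/kg/min


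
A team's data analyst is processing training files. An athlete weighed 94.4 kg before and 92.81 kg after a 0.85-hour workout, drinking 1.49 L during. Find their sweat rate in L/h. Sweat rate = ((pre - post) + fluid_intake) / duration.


Body mass change = 1.59 kg
Total sweat loss = 1.59 + 1.49 = 3.08 L
Rate = 3.08 / 0.85 = 3.624 L/h

3.624 L/h
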